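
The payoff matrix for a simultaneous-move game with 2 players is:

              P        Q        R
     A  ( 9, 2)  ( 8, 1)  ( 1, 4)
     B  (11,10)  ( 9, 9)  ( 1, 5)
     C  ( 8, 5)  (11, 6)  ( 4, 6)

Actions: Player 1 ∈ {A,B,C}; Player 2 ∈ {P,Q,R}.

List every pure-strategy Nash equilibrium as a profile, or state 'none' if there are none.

Nash profiles: (B,P), (C,Q), (C,R)

(A,P): not NE [P1→B gives 11>9; P2→R gives 4>2]
(A,Q): not NE [P1→C gives 11>8; P2→R gives 4>1]
(A,R): not NE [P1→C gives 4>1]
(B,P): NE
(B,Q): not NE [P1→C gives 11>9; P2→P gives 10>9]
(B,R): not NE [P1→C gives 4>1; P2→P gives 10>5]
(C,P): not NE [P1→B gives 11>8; P2→R gives 6>5]
(C,Q): NE
(C,R): NE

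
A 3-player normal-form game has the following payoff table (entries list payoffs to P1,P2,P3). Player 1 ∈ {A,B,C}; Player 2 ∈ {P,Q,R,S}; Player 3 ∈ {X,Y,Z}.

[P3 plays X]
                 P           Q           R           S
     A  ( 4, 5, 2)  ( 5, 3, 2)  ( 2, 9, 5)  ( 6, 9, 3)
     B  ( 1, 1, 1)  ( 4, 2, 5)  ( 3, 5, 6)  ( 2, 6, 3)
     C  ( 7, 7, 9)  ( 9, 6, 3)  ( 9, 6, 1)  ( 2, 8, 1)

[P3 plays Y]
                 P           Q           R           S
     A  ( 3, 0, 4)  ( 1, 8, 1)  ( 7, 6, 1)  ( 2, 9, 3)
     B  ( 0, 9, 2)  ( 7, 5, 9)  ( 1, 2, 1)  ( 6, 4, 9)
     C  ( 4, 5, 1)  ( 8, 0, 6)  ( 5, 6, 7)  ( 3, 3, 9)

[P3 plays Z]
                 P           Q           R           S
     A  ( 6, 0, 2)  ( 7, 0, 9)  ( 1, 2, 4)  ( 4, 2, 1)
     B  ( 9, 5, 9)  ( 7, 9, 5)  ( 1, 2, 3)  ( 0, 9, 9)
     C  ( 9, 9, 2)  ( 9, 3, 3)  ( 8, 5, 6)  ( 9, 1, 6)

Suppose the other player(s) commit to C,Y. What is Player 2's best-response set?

argmax u_2 = {R}

u_2(P vs C,Y) = 5
u_2(Q vs C,Y) = 0
u_2(R vs C,Y) = 6
u_2(S vs C,Y) = 3
max payoff 6 at {R}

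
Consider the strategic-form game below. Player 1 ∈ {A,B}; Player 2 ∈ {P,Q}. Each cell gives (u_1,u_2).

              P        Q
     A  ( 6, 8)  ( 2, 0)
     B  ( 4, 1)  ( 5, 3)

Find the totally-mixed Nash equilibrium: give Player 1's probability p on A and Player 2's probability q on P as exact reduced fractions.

P1 indiff ⇒ q·6+(1-q)·2 = q·4+(1-q)·5 ⇒ q(2) = (1-q)(3) ⇒ q = 3/5
P2 indiff ⇒ p·8+(1-p)·1 = p·0+(1-p)·3 ⇒ p(8) = (1-p)(2) ⇒ p = 1/5

P1 mixes 1/5 on A; P2 mixes 3/5 on P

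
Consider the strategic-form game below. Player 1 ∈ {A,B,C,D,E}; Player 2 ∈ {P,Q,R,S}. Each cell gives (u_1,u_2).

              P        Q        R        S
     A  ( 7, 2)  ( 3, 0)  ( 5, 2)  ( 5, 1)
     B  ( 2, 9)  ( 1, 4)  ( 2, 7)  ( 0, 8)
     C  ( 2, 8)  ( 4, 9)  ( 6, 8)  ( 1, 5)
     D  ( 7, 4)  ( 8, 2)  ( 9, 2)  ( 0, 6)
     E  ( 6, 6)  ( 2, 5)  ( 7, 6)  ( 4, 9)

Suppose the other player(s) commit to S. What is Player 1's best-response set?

P1 best: {A}

u_1(A vs S) = 5
u_1(B vs S) = 0
u_1(C vs S) = 1
u_1(D vs S) = 0
u_1(E vs S) = 4
max payoff 5 at {A}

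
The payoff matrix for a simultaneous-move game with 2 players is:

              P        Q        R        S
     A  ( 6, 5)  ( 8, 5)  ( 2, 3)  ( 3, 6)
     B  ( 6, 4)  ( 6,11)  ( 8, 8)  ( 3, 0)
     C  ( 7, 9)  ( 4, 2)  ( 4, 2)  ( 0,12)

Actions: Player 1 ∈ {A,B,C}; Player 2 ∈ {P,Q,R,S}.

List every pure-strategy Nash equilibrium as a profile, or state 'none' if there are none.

(A,P): not NE [P1→C gives 7>6; P2→S gives 6>5]
(A,Q): not NE [P2→S gives 6>5]
(A,R): not NE [P1→B gives 8>2; P2→S gives 6>3]
(A,S): NE
(B,P): not NE [P1→C gives 7>6; P2→Q gives 11>4]
(B,Q): not NE [P1→A gives 8>6]
(B,R): not NE [P2→Q gives 11>8]
(B,S): not NE [P2→Q gives 11>0]
(C,P): not NE [P2→S gives 12>9]
(C,Q): not NE [P1→A gives 8>4; P2→S gives 12>2]
(C,R): not NE [P1→B gives 8>4; P2→S gives 12>2]
(C,S): not NE [P1→B gives 3>0]

Nash profiles: (A,S)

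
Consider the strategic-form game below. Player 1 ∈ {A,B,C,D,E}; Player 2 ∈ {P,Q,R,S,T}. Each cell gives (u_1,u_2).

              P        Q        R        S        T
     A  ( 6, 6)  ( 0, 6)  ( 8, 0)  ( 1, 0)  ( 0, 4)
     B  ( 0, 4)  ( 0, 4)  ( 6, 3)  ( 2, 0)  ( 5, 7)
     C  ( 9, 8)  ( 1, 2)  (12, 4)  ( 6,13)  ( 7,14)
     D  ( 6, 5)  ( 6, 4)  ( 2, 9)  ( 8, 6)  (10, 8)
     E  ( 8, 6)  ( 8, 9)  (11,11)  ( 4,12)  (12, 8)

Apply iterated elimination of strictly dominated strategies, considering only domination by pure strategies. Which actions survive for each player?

P1 drop A (C beats it: P:9>6 Q:1>0 R:12>8 S:6>1 T:7>0)
P1 drop B (C beats it: P:9>0 Q:1>0 R:12>6 S:6>2 T:7>5)
P2 drop P (S beats it: C:13>8 D:6>5 E:12>6)
P2 drop Q (R beats it: C:4>2 D:9>4 E:11>9)
P1→{C,D,E} P2→{R,S,T}

Survivors P1:{C,D,E} P2:{R,S,T}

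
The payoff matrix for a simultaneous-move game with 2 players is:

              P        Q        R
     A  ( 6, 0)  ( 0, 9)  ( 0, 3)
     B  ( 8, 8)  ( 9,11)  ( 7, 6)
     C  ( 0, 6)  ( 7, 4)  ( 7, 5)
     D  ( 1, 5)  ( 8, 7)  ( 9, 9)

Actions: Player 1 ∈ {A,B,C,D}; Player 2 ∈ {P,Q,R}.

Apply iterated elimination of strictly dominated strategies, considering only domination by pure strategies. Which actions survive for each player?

P1 drop A (B beats it: P:8>6 Q:9>0 R:7>0)
P1 drop C (D beats it: P:1>0 Q:8>7 R:9>7)
P2 drop P (Q beats it: B:11>8 D:7>5)
P1→{B,D} P2→{Q,R}

Remaining: P1:{B,D} P2:{Q,R}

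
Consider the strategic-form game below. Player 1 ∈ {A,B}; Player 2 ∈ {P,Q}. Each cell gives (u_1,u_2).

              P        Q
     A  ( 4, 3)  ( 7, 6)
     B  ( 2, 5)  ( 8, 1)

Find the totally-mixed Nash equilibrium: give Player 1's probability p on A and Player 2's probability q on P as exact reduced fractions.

P1 mixes 4/7 on A; P2 mixes 1/3 on P

P1 indiff ⇒ q·4+(1-q)·7 = q·2+(1-q)·8 ⇒ q(2) = (1-q)(1) ⇒ q = 1/3
P2 indiff ⇒ p·3+(1-p)·5 = p·6+(1-p)·1 ⇒ p(-3) = (1-p)(-4) ⇒ p = 4/7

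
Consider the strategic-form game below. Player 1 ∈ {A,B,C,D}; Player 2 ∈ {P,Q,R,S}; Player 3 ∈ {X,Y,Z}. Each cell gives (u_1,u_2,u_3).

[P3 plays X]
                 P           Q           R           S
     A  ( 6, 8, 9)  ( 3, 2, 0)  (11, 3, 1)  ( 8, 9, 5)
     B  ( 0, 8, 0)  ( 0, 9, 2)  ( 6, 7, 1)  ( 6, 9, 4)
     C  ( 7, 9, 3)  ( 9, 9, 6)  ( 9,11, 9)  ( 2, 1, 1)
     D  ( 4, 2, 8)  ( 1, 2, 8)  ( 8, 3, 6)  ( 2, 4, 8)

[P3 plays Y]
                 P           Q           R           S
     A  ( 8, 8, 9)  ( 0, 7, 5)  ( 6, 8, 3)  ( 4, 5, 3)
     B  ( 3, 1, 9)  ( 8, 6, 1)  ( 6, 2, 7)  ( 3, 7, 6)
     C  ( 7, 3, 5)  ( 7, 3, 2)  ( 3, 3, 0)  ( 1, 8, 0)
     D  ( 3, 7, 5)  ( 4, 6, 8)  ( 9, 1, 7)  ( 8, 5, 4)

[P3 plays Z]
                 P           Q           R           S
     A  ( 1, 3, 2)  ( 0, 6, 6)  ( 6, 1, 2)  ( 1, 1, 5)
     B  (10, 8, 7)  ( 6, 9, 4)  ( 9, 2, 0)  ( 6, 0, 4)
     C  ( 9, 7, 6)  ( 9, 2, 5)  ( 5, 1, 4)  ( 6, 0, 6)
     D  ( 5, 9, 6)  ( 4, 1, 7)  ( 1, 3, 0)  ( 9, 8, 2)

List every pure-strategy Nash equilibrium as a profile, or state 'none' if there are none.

(A,P,X): not NE [P1→C gives 7>6; P2→S gives 9>8]
(A,P,Y): NE
(A,P,Z): not NE [P1→B gives 10>1; P2→Q gives 6>3; P3→Y gives 9>2]
(A,Q,X): not NE [P1→C gives 9>3; P2→S gives 9>2; P3→Z gives 6>0]
(A,Q,Y): not NE [P1→B gives 8>0; P2→R gives 8>7; P3→Z gives 6>5]
(A,Q,Z): not NE [P1→C gives 9>0]
(A,R,X): not NE [P2→S gives 9>3; P3→Y gives 3>1]
(A,R,Y): not NE [P1→D gives 9>6]
(A,R,Z): not NE [P1→B gives 9>6; P2→Q gives 6>1; P3→Y gives 3>2]
(A,S,X): NE
(A,S,Y): not NE [P1→D gives 8>4; P2→R gives 8>5; P3→Z gives 5>3]
(A,S,Z): not NE [P1→D gives 9>1; P2→Q gives 6>1]
(B,P,X): not NE [P1→C gives 7>0; P2→S gives 9>8; P3→Y gives 9>0]
(B,P,Y): not NE [P1→A gives 8>3; P2→S gives 7>1]
(B,P,Z): not NE [P2→Q gives 9>8; P3→Y gives 9>7]
(B,Q,X): not NE [P1→C gives 9>0; P3→Z gives 4>2]
(B,Q,Y): not NE [P2→S gives 7>6; P3→Z gives 4>1]
(B,Q,Z): not NE [P1→C gives 9>6]
(B,R,X): not NE [P1→A gives 11>6; P2→S gives 9>7; P3→Y gives 7>1]
(B,R,Y): not NE [P1→D gives 9>6; P2→S gives 7>2]
(B,R,Z): not NE [P2→Q gives 9>2; P3→Y gives 7>0]
(B,S,X): not NE [P1→A gives 8>6; P3→Y gives 6>4]
(B,S,Y): not NE [P1→D gives 8>3]
(B,S,Z): not NE [P1→D gives 9>6; P2→Q gives 9>0; P3→Y gives 6>4]
(C,P,X): not NE [P2→R gives 11>9; P3→Z gives 6>3]
(C,P,Y): not NE [P1→A gives 8>7; P2→S gives 8>3; P3→Z gives 6>5]
(C,P,Z): not NE [P1→B gives 10>9]
(C,Q,X): not NE [P2→R gives 11>9]
(C,Q,Y): not NE [P1→B gives 8>7; P2→S gives 8>3; P3→X gives 6>2]
(C,Q,Z): not NE [P2→P gives 7>2; P3→X gives 6>5]
(C,R,X): not NE [P1→A gives 11>9]
(C,R,Y): not NE [P1→D gives 9>3; P2→S gives 8>3; P3→X gives 9>0]
(C,R,Z): not NE [P1→B gives 9>5; P2→P gives 7>1; P3→X gives 9>4]
(C,S,X): not NE [P1→A gives 8>2; P2→R gives 11>1; P3→Z gives 6>1]
(C,S,Y): not NE [P1→D gives 8>1; P3→Z gives 6>0]
(C,S,Z): not NE [P1→D gives 9>6; P2→P gives 7>0]
(D,P,X): not NE [P1→C gives 7>4; P2→S gives 4>2]
(D,P,Y): not NE [P1→A gives 8>3; P3→X gives 8>5]
(D,P,Z): not NE [P1→B gives 10>5; P3→X gives 8>6]
(D,Q,X): not NE [P1→C gives 9>1; P2→S gives 4>2]
(D,Q,Y): not NE [P1→B gives 8>4; P2→P gives 7>6]
(D,Q,Z): not NE [P1→C gives 9>4; P2→P gives 9>1; P3→Y gives 8>7]
(D,R,X): not NE [P1→A gives 11>8; P2→S gives 4>3; P3→Y gives 7>6]
(D,R,Y): not NE [P2→P gives 7>1]
(D,R,Z): not NE [P1→B gives 9>1; P2→P gives 9>3; P3→Y gives 7>0]
(D,S,X): not NE [P1→A gives 8>2]
(D,S,Y): not NE [P2→P gives 7>5; P3→X gives 8>4]
(D,S,Z): not NE [P2→P gives 9>8; P3→X gives 8>2]

NE set: (A,P,Y), (A,S,X)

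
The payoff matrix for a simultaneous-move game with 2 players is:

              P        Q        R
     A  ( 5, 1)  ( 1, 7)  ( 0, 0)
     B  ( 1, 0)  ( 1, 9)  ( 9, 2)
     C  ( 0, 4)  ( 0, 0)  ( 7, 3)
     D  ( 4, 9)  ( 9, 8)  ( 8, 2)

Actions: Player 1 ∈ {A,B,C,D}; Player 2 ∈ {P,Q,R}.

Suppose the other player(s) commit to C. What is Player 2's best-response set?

argmax u_2 = {P}

u_2(P vs C) = 4
u_2(Q vs C) = 0
u_2(R vs C) = 3
max payoff 4 at {P}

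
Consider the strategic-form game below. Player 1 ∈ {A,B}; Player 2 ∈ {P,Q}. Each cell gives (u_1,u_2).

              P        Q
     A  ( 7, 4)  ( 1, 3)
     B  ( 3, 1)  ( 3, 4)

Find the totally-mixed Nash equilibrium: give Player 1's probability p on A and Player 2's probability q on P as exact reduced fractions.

P1 indiff ⇒ q·7+(1-q)·1 = q·3+(1-q)·3 ⇒ q(4) = (1-q)(2) ⇒ q = 1/3
P2 indiff ⇒ p·4+(1-p)·1 = p·3+(1-p)·4 ⇒ p(1) = (1-p)(3) ⇒ p = 3/4

p=3/4, q=1/3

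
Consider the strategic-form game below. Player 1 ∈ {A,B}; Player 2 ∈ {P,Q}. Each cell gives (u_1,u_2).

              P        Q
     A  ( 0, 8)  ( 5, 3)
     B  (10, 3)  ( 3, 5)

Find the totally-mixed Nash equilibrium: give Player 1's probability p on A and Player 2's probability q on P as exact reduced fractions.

(p,q) = (2/7, 1/6)

P1 indiff ⇒ q·0+(1-q)·5 = q·10+(1-q)·3 ⇒ q(-10) = (1-q)(-2) ⇒ q = 1/6
P2 indiff ⇒ p·8+(1-p)·3 = p·3+(1-p)·5 ⇒ p(5) = (1-p)(2) ⇒ p = 2/7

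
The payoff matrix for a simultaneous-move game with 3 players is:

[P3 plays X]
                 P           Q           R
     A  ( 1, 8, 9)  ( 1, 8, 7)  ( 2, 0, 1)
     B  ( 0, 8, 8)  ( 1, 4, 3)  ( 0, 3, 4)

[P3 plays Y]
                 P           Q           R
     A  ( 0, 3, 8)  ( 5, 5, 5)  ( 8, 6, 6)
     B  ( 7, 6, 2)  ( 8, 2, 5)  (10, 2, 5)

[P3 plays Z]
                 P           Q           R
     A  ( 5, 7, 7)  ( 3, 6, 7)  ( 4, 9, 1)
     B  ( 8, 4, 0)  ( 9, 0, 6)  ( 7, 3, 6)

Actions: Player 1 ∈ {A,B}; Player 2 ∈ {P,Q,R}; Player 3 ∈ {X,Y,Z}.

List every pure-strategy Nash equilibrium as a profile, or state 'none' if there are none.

PSNE = {(A,P,X), (A,Q,X)}

(A,P,X): NE
(A,P,Y): not NE [P1→B gives 7>0; P2→R gives 6>3; P3→X gives 9>8]
(A,P,Z): not NE [P1→B gives 8>5; P2→R gives 9>7; P3→X gives 9>7]
(A,Q,X): NE
(A,Q,Y): not NE [P1→B gives 8>5; P2→R gives 6>5; P3→Z gives 7>5]
(A,Q,Z): not NE [P1→B gives 9>3; P2→R gives 9>6]
(A,R,X): not NE [P2→Q gives 8>0; P3→Y gives 6>1]
(A,R,Y): not NE [P1→B gives 10>8]
(A,R,Z): not NE [P1→B gives 7>4; P3→Y gives 6>1]
(B,P,X): not NE [P1→A gives 1>0]
(B,P,Y): not NE [P3→X gives 8>2]
(B,P,Z): not NE [P3→X gives 8>0]
(B,Q,X): not NE [P2→P gives 8>4; P3→Z gives 6>3]
(B,Q,Y): not NE [P2→P gives 6>2; P3→Z gives 6>5]
(B,Q,Z): not NE [P2→P gives 4>0]
(B,R,X): not NE [P1→A gives 2>0; P2→P gives 8>3; P3→Z gives 6>4]
(B,R,Y): not NE [P2→P gives 6>2; P3→Z gives 6>5]
(B,R,Z): not NE [P2→P gives 4>3]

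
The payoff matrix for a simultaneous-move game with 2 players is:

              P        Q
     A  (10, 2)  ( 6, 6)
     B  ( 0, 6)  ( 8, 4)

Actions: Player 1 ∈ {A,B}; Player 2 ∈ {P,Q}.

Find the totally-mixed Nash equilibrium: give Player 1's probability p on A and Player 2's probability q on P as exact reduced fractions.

P1 indiff ⇒ q·10+(1-q)·6 = q·0+(1-q)·8 ⇒ q(10) = (1-q)(2) ⇒ q = 1/6
P2 indiff ⇒ p·2+(1-p)·6 = p·6+(1-p)·4 ⇒ p(-4) = (1-p)(-2) ⇒ p = 1/3

P1 mixes 1/3 on A; P2 mixes 1/6 on P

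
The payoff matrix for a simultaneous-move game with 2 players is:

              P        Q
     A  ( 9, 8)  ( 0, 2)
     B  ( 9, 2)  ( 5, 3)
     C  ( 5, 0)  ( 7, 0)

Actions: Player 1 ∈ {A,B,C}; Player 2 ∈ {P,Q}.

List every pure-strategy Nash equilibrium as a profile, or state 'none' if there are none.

(A,P): NE
(A,Q): not NE [P1→C gives 7>0; P2→P gives 8>2]
(B,P): not NE [P2→Q gives 3>2]
(B,Q): not NE [P1→C gives 7>5]
(C,P): not NE [P1→B gives 9>5]
(C,Q): NE

PSNE = {(A,P), (C,Q)}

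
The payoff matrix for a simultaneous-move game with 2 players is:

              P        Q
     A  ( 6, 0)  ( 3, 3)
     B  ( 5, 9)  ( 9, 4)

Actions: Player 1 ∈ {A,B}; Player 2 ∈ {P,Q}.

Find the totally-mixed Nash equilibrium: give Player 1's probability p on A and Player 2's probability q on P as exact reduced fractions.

P1 indiff ⇒ q·6+(1-q)·3 = q·5+(1-q)·9 ⇒ q(1) = (1-q)(6) ⇒ q = 6/7
P2 indiff ⇒ p·0+(1-p)·9 = p·3+(1-p)·4 ⇒ p(-3) = (1-p)(-5) ⇒ p = 5/8

P1 mixes 5/8 on A; P2 mixes 6/7 on P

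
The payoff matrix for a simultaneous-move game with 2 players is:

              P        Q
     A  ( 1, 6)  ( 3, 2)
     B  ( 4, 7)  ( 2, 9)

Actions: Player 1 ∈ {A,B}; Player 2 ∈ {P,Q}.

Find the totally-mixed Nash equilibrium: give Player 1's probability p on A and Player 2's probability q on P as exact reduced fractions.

P1 indiff ⇒ q·1+(1-q)·3 = q·4+(1-q)·2 ⇒ q(-3) = (1-q)(-1) ⇒ q = 1/4
P2 indiff ⇒ p·6+(1-p)·7 = p·2+(1-p)·9 ⇒ p(4) = (1-p)(2) ⇒ p = 1/3

(p,q) = (1/3, 1/4)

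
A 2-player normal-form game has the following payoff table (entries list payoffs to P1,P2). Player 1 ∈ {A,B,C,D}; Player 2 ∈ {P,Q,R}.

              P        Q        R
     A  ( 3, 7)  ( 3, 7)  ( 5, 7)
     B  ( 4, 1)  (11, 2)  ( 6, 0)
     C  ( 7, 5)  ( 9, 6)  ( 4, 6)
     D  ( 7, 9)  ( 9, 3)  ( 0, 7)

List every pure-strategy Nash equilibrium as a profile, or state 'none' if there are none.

NE set: (B,Q), (D,P)

(A,P): not NE [P1→D gives 7>3]
(A,Q): not NE [P1→B gives 11>3]
(A,R): not NE [P1→B gives 6>5]
(B,P): not NE [P1→D gives 7>4; P2→Q gives 2>1]
(B,Q): NE
(B,R): not NE [P2→Q gives 2>0]
(C,P): not NE [P2→R gives 6>5]
(C,Q): not NE [P1→B gives 11>9]
(C,R): not NE [P1→B gives 6>4]
(D,P): NE
(D,Q): not NE [P1→B gives 11>9; P2→P gives 9>3]
(D,R): not NE [P1→B gives 6>0; P2→P gives 9>7]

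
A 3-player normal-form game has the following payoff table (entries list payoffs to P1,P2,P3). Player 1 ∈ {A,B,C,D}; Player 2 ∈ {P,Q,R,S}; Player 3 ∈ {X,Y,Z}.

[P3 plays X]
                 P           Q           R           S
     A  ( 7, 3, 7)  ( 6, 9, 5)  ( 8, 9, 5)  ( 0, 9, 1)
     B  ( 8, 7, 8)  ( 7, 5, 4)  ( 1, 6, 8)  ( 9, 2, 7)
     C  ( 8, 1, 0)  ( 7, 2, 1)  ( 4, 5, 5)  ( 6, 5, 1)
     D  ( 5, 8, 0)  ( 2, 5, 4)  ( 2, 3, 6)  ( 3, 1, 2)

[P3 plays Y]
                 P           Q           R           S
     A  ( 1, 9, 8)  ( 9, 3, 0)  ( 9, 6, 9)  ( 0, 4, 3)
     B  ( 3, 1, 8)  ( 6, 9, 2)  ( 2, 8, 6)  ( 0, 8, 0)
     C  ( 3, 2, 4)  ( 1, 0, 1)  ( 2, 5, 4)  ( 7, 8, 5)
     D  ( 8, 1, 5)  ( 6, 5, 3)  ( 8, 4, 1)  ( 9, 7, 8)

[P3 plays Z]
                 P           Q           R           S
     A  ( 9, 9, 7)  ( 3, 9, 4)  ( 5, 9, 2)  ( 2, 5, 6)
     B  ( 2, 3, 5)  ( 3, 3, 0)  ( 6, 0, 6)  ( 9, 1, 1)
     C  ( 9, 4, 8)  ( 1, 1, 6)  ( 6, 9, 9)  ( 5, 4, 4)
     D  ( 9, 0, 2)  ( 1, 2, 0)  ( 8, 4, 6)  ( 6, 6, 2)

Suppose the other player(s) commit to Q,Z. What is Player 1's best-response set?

P1 best: {A,B}

u_1(A vs Q,Z) = 3
u_1(B vs Q,Z) = 3
u_1(C vs Q,Z) = 1
u_1(D vs Q,Z) = 1
max payoff 3 at {A,B}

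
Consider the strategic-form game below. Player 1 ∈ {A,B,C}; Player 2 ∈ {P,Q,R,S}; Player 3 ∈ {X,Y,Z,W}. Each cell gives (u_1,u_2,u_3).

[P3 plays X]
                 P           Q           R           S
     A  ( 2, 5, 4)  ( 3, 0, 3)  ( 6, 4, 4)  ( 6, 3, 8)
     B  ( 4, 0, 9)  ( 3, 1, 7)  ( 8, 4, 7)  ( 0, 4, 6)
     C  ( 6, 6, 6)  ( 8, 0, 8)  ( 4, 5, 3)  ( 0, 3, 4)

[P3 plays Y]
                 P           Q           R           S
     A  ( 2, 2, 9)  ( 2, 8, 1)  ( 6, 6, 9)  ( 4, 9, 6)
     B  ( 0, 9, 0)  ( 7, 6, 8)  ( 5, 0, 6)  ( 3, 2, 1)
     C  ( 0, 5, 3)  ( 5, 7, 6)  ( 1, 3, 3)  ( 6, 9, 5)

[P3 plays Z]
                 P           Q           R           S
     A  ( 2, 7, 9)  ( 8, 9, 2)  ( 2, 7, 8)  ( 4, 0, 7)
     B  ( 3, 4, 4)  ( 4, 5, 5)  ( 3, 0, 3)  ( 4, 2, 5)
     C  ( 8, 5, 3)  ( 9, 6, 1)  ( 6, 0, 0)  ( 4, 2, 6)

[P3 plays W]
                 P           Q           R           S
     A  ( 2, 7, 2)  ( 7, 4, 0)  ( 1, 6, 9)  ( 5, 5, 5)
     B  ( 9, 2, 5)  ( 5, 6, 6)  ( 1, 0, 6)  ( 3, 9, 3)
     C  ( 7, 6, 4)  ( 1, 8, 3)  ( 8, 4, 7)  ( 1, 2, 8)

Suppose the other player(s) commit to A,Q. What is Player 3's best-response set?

u_3(X vs A,Q) = 3
u_3(Y vs A,Q) = 1
u_3(Z vs A,Q) = 2
u_3(W vs A,Q) = 0
max payoff 3 at {X}

P3 best: {X}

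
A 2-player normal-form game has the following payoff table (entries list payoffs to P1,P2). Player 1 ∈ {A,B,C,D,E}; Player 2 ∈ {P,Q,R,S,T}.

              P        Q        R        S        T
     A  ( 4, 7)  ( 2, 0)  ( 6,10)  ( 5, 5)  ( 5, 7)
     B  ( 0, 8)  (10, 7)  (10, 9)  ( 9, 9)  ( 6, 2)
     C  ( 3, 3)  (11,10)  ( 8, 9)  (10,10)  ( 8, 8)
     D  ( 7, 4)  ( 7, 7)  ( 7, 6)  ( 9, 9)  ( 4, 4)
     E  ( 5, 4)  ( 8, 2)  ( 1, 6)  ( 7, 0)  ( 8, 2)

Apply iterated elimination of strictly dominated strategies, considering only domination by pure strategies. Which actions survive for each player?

Remaining: P1:{B,C} P2:{Q,R,S}

P2 drop P (R beats it: A:10>7 B:9>8 C:9>3 D:6>4 E:6>4)
P1 drop A (B beats it: Q:10>2 R:10>6 S:9>5 T:6>5)
P1 drop D (C beats it: Q:11>7 R:8>7 S:10>9 T:8>4)
P2 drop T (R beats it: B:9>2 C:9>8 E:6>2)
P1 drop E (B beats it: Q:10>8 R:10>1 S:9>7)
P1→{B,C} P2→{Q,R,S}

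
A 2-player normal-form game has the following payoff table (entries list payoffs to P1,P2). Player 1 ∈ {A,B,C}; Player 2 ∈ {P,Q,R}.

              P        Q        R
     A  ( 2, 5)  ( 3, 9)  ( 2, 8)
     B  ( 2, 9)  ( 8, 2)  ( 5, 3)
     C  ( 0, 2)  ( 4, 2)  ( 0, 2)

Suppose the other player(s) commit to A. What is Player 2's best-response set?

u_2(P vs A) = 5
u_2(Q vs A) = 9
u_2(R vs A) = 8
max payoff 9 at {Q}

P2 best: {Q}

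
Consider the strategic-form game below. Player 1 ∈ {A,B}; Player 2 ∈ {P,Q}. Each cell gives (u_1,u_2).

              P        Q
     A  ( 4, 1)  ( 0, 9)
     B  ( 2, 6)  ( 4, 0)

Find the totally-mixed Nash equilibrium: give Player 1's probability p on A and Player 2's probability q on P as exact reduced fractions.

p=3/7, q=2/3

P1 indiff ⇒ q·4+(1-q)·0 = q·2+(1-q)·4 ⇒ q(2) = (1-q)(4) ⇒ q = 2/3
P2 indiff ⇒ p·1+(1-p)·6 = p·9+(1-p)·0 ⇒ p(-8) = (1-p)(-6) ⇒ p = 3/7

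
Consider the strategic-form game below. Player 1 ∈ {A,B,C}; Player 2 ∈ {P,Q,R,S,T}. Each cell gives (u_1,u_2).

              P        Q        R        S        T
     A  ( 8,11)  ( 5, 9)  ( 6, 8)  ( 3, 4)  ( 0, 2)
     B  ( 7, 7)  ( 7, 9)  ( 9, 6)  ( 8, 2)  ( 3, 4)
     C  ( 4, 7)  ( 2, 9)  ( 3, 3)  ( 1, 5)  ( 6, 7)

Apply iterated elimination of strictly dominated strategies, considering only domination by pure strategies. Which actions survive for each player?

Survivors P1:{A,B} P2:{P,Q}

P2 drop R (P beats it: A:11>8 B:7>6 C:7>3)
P2 drop S (P beats it: A:11>4 B:7>2 C:7>5)
P2 drop T (Q beats it: A:9>2 B:9>4 C:9>7)
P1 drop C (A beats it: P:8>4 Q:5>2)
P1→{A,B} P2→{P,Q}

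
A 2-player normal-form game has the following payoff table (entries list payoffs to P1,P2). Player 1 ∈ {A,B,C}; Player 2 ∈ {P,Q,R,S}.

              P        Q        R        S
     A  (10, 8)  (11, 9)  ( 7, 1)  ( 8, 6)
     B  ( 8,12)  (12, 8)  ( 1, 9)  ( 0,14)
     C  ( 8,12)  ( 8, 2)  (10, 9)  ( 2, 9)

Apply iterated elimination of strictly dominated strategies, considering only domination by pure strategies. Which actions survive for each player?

IESDS → P1:{A,B} P2:{P,Q,S}

P2 drop R (P beats it: A:8>1 B:12>9 C:12>9)
P1 drop C (A beats it: P:10>8 Q:11>8 S:8>2)
P1→{A,B} P2→{P,Q,S}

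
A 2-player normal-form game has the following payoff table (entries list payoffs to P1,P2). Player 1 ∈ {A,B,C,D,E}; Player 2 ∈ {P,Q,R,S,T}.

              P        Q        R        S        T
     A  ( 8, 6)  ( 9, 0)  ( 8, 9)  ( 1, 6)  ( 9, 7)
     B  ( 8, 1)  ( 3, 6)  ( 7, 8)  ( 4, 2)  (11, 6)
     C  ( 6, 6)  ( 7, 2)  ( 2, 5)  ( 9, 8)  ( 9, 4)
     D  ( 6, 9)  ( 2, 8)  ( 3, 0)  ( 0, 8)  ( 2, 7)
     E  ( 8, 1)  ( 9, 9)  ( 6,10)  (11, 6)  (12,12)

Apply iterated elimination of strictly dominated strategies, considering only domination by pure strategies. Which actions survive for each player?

P1 drop C (E beats it: P:8>6 Q:9>7 R:6>2 S:11>9 T:12>9)
P1 drop D (A beats it: P:8>6 Q:9>2 R:8>3 S:1>0 T:9>2)
P2 drop P (R beats it: A:9>6 B:8>1 E:10>1)
P2 drop Q (R beats it: A:9>0 B:8>6 E:10>9)
P2 drop S (R beats it: A:9>6 B:8>2 E:10>6)
P1→{A,B,E} P2→{R,T}

IESDS → P1:{A,B,E} P2:{R,T}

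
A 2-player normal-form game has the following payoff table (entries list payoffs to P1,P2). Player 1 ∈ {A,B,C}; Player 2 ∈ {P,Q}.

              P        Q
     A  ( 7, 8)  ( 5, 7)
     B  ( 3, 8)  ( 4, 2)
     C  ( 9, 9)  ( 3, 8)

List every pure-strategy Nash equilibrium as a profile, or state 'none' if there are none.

(A,P): not NE [P1→C gives 9>7]
(A,Q): not NE [P2→P gives 8>7]
(B,P): not NE [P1→C gives 9>3]
(B,Q): not NE [P1→A gives 5>4; P2→P gives 8>2]
(C,P): NE
(C,Q): not NE [P1→A gives 5>3; P2→P gives 9>8]

Nash profiles: (C,P)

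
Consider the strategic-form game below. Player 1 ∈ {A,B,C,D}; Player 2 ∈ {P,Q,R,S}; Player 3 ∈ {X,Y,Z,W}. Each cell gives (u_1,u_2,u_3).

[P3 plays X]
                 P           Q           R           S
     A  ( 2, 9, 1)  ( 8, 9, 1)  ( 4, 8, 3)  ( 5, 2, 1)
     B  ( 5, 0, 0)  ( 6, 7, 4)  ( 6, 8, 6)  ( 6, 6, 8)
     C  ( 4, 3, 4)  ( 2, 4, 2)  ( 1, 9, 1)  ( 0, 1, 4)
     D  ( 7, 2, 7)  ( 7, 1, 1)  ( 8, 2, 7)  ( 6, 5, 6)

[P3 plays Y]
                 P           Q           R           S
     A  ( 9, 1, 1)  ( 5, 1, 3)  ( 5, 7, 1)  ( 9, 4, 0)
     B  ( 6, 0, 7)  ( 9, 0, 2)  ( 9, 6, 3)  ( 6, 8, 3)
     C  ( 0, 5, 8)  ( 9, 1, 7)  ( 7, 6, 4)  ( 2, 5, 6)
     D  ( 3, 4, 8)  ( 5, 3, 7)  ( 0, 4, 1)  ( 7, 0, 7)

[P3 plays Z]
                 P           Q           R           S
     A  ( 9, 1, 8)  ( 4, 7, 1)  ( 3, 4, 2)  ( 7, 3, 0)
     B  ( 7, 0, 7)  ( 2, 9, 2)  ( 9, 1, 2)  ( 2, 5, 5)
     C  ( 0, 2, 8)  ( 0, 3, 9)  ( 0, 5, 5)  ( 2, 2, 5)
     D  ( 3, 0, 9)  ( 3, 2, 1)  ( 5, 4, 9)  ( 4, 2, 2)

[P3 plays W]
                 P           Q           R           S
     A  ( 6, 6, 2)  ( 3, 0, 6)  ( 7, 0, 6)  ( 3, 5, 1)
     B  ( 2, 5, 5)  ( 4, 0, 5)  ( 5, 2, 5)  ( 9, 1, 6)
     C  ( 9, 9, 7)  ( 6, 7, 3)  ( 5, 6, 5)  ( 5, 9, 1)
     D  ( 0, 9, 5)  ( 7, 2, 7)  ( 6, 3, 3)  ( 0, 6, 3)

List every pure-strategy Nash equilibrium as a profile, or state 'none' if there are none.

PSNE: ∅

(A,P,X): not NE [P1→D gives 7>2; P3→Z gives 8>1]
(A,P,Y): not NE [P2→R gives 7>1; P3→Z gives 8>1]
(A,P,Z): not NE [P2→Q gives 7>1]
(A,P,W): not NE [P1→C gives 9>6; P3→Z gives 8>2]
(A,Q,X): not NE [P3→W gives 6>1]
(A,Q,Y): not NE [P1→C gives 9>5; P2→R gives 7>1; P3→W gives 6>3]
(A,Q,Z): not NE [P3→W gives 6>1]
(A,Q,W): not NE [P1→D gives 7>3; P2→P gives 6>0]
(A,R,X): not NE [P1→D gives 8>4; P2→Q gives 9>8; P3→W gives 6>3]
(A,R,Y): not NE [P1→B gives 9>5; P3→W gives 6>1]
(A,R,Z): not NE [P1→B gives 9>3; P2→Q gives 7>4; P3→W gives 6>2]
(A,R,W): not NE [P2→P gives 6>0]
(A,S,X): not NE [P1→D gives 6>5; P2→Q gives 9>2]
(A,S,Y): not NE [P2→R gives 7>4; P3→W gives 1>0]
(A,S,Z): not NE [P2→Q gives 7>3; P3→W gives 1>0]
(A,S,W): not NE [P1→B gives 9>3; P2→P gives 6>5]
(B,P,X): not NE [P1→D gives 7>5; P2→R gives 8>0; P3→Z gives 7>0]
(B,P,Y): not NE [P1→A gives 9>6; P2→S gives 8>0]
(B,P,Z): not NE [P1→A gives 9>7; P2→Q gives 9>0]
(B,P,W): not NE [P1→C gives 9>2; P3→Z gives 7>5]
(B,Q,X): not NE [P1→A gives 8>6; P2→R gives 8>7; P3→W gives 5>4]
(B,Q,Y): not NE [P2→S gives 8>0; P3→W gives 5>2]
(B,Q,Z): not NE [P1→A gives 4>2; P3→W gives 5>2]
(B,Q,W): not NE [P1→D gives 7>4; P2→P gives 5>0]
(B,R,X): not NE [P1→D gives 8>6]
(B,R,Y): not NE [P2→S gives 8>6; P3→X gives 6>3]
(B,R,Z): not NE [P2→Q gives 9>1; P3→X gives 6>2]
(B,R,W): not NE [P1→A gives 7>5; P2→P gives 5>2; P3→X gives 6>5]
(B,S,X): not NE [P2→R gives 8>6]
(B,S,Y): not NE [P1→A gives 9>6; P3→X gives 8>3]
(B,S,Z): not NE [P1→A gives 7>2; P2→Q gives 9>5; P3→X gives 8>5]
(B,S,W): not NE [P2→P gives 5>1; P3→X gives 8>6]
(C,P,X): not NE [P1→D gives 7>4; P2→R gives 9>3; P3→Z gives 8>4]
(C,P,Y): not NE [P1→A gives 9>0; P2→R gives 6>5]
(C,P,Z): not NE [P1→A gives 9>0; P2→R gives 5>2]
(C,P,W): not NE [P3→Z gives 8>7]
(C,Q,X): not NE [P1→A gives 8>2; P2→R gives 9>4; P3→Z gives 9>2]
(C,Q,Y): not NE [P2→R gives 6>1; P3→Z gives 9>7]
(C,Q,Z): not NE [P1→A gives 4>0; P2→R gives 5>3]
(C,Q,W): not NE [P1→D gives 7>6; P2→S gives 9>7; P3→Z gives 9>3]
(C,R,X): not NE [P1→D gives 8>1; P3→W gives 5>1]
(C,R,Y): not NE [P1→B gives 9>7; P3→W gives 5>4]
(C,R,Z): not NE [P1→B gives 9>0]
(C,R,W): not NE [P1→A gives 7>5; P2→S gives 9>6]
(C,S,X): not NE [P1→D gives 6>0; P2→R gives 9>1; P3→Y gives 6>4]
(C,S,Y): not NE [P1→A gives 9>2; P2→R gives 6>5]
(C,S,Z): not NE [P1→A gives 7>2; P2→R gives 5>2; P3→Y gives 6>5]
(C,S,W): not NE [P1→B gives 9>5; P3→Y gives 6>1]
(D,P,X): not NE [P2→S gives 5>2; P3→Z gives 9>7]
(D,P,Y): not NE [P1→A gives 9>3; P3→Z gives 9>8]
(D,P,Z): not NE [P1→A gives 9>3; P2→R gives 4>0]
(D,P,W): not NE [P1→C gives 9>0; P3→Z gives 9>5]
(D,Q,X): not NE [P1→A gives 8>7; P2→S gives 5>1; P3→W gives 7>1]
(D,Q,Y): not NE [P1→C gives 9>5; P2→R gives 4>3]
(D,Q,Z): not NE [P1→A gives 4>3; P2→R gives 4>2; P3→W gives 7>1]
(D,Q,W): not NE [P2→P gives 9>2]
(D,R,X): not NE [P2→S gives 5>2; P3→Z gives 9>7]
(D,R,Y): not NE [P1→B gives 9>0; P3→Z gives 9>1]
(D,R,Z): not NE [P1→B gives 9>5]
(D,R,W): not NE [P1→A gives 7>6; P2→P gives 9>3; P3→Z gives 9>3]
(D,S,X): not NE [P3→Y gives 7>6]
(D,S,Y): not NE [P1→A gives 9>7; P2→R gives 4>0]
(D,S,Z): not NE [P1→A gives 7>4; P2→R gives 4>2; P3→Y gives 7>2]
(D,S,W): not NE [P1→B gives 9>0; P2→P gives 9>6; P3→Y gives 7>3]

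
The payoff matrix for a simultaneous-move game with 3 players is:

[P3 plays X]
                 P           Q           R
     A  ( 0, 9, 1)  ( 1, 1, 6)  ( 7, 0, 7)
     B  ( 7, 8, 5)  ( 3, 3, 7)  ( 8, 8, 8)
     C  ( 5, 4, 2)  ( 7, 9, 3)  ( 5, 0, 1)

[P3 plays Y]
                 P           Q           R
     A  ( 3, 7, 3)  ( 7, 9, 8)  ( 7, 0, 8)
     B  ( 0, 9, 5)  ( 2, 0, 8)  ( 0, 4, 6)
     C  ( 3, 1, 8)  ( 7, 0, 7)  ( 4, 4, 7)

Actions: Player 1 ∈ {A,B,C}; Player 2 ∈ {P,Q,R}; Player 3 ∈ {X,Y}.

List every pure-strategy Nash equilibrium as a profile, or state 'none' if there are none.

NE set: (A,Q,Y), (B,P,X), (B,R,X)

(A,P,X): not NE [P1→B gives 7>0; P3→Y gives 3>1]
(A,P,Y): not NE [P2→Q gives 9>7]
(A,Q,X): not NE [P1→C gives 7>1; P2→P gives 9>1; P3→Y gives 8>6]
(A,Q,Y): NE
(A,R,X): not NE [P1→B gives 8>7; P2→P gives 9>0; P3→Y gives 8>7]
(A,R,Y): not NE [P2→Q gives 9>0]
(B,P,X): NE
(B,P,Y): not NE [P1→C gives 3>0]
(B,Q,X): not NE [P1→C gives 7>3; P2→R gives 8>3; P3→Y gives 8>7]
(B,Q,Y): not NE [P1→C gives 7>2; P2→P gives 9>0]
(B,R,X): NE
(B,R,Y): not NE [P1→A gives 7>0; P2→P gives 9>4; P3→X gives 8>6]
(C,P,X): not NE [P1→B gives 7>5; P2→Q gives 9>4; P3→Y gives 8>2]
(C,P,Y): not NE [P2→R gives 4>1]
(C,Q,X): not NE [P3→Y gives 7>3]
(C,Q,Y): not NE [P2→R gives 4>0]
(C,R,X): not NE [P1→B gives 8>5; P2→Q gives 9>0; P3→Y gives 7>1]
(C,R,Y): not NE [P1→A gives 7>4]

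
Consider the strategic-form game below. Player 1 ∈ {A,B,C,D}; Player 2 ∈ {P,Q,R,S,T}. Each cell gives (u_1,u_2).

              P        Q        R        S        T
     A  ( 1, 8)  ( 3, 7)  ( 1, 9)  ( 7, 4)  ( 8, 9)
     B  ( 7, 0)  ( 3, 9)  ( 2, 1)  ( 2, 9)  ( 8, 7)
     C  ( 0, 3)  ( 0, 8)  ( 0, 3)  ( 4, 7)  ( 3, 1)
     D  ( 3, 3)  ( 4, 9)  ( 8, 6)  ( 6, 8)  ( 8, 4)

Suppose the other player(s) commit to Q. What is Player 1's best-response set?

P1 best: {D}

u_1(A vs Q) = 3
u_1(B vs Q) = 3
u_1(C vs Q) = 0
u_1(D vs Q) = 4
max payoff 4 at {D}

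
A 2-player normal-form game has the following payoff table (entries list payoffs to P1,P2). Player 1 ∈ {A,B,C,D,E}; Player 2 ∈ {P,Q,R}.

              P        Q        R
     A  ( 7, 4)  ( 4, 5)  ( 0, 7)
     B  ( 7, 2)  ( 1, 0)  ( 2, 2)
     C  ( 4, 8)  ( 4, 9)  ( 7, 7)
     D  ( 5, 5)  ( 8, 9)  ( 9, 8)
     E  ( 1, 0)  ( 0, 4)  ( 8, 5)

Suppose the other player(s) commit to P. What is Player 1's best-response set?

u_1(A vs P) = 7
u_1(B vs P) = 7
u_1(C vs P) = 4
u_1(D vs P) = 5
u_1(E vs P) = 1
max payoff 7 at {A,B}

argmax u_1 = {A,B}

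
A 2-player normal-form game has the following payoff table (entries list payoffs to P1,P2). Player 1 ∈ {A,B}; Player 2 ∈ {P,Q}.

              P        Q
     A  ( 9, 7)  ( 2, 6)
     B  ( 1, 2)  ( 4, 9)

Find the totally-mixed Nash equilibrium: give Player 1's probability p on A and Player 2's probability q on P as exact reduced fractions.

(p,q) = (7/8, 1/5)

P1 indiff ⇒ q·9+(1-q)·2 = q·1+(1-q)·4 ⇒ q(8) = (1-q)(2) ⇒ q = 1/5
P2 indiff ⇒ p·7+(1-p)·2 = p·6+(1-p)·9 ⇒ p(1) = (1-p)(7) ⇒ p = 7/8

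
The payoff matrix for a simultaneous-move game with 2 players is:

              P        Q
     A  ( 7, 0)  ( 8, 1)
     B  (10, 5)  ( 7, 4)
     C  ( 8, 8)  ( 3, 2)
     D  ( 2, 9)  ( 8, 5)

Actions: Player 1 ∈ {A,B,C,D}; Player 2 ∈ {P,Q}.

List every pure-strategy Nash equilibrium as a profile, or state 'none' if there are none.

NE set: (A,Q), (B,P)

(A,P): not NE [P1→B gives 10>7; P2→Q gives 1>0]
(A,Q): NE
(B,P): NE
(B,Q): not NE [P1→D gives 8>7; P2→P gives 5>4]
(C,P): not NE [P1→B gives 10>8]
(C,Q): not NE [P1→D gives 8>3; P2→P gives 8>2]
(D,P): not NE [P1→B gives 10>2]
(D,Q): not NE [P2→P gives 9>5]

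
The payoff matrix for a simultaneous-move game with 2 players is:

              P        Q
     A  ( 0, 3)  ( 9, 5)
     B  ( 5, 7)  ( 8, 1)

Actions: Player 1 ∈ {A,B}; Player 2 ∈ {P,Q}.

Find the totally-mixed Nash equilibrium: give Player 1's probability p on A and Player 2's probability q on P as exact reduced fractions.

p=3/4, q=1/6

P1 indiff ⇒ q·0+(1-q)·9 = q·5+(1-q)·8 ⇒ q(-5) = (1-q)(-1) ⇒ q = 1/6
P2 indiff ⇒ p·3+(1-p)·7 = p·5+(1-p)·1 ⇒ p(-2) = (1-p)(-6) ⇒ p = 3/4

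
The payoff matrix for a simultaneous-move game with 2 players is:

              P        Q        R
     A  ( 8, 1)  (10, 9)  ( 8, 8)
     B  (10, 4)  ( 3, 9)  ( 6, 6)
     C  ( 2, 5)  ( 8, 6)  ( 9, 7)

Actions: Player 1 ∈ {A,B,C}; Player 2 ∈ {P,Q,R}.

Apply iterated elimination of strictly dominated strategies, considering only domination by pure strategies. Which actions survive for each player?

P2 drop P (Q beats it: A:9>1 B:9>4 C:6>5)
P1 drop B (A beats it: Q:10>3 R:8>6)
P1→{A,C} P2→{Q,R}

IESDS → P1:{A,C} P2:{Q,R}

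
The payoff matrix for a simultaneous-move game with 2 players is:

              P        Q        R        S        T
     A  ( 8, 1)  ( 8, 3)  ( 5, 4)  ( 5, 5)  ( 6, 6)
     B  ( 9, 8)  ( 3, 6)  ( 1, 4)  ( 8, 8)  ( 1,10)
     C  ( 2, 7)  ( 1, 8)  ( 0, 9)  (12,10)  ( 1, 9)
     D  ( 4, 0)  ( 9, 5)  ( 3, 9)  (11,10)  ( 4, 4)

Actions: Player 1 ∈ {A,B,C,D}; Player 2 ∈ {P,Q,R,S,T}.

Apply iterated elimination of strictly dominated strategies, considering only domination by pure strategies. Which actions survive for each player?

P2 drop P (T beats it: A:6>1 B:10>8 C:9>7 D:4>0)
P1 drop B (D beats it: Q:9>3 R:3>1 S:11>8 T:4>1)
P2 drop Q (R beats it: A:4>3 C:9>8 D:9>5)
P2 drop R (S beats it: A:5>4 C:10>9 D:10>9)
P1→{A,C,D} P2→{S,T}

IESDS → P1:{A,C,D} P2:{S,T}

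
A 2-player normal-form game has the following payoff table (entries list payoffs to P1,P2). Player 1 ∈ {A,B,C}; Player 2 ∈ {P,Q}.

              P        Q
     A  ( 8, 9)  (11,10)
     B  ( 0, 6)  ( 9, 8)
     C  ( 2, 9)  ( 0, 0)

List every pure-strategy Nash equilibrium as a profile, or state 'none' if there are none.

(A,P): not NE [P2→Q gives 10>9]
(A,Q): NE
(B,P): not NE [P1→A gives 8>0; P2→Q gives 8>6]
(B,Q): not NE [P1→A gives 11>9]
(C,P): not NE [P1→A gives 8>2]
(C,Q): not NE [P1→A gives 11>0; P2→P gives 9>0]

PSNE = {(A,Q)}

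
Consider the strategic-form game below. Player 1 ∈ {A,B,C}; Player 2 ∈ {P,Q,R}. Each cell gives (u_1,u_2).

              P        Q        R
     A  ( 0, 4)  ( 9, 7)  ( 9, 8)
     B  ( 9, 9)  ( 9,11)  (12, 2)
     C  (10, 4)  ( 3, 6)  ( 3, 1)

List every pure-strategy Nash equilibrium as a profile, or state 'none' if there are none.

PSNE = {(B,Q)}

(A,P): not NE [P1→C gives 10>0; P2→R gives 8>4]
(A,Q): not NE [P2→R gives 8>7]
(A,R): not NE [P1→B gives 12>9]
(B,P): not NE [P1→C gives 10>9; P2→Q gives 11>9]
(B,Q): NE
(B,R): not NE [P2→Q gives 11>2]
(C,P): not NE [P2→Q gives 6>4]
(C,Q): not NE [P1→B gives 9>3]
(C,R): not NE [P1→B gives 12>3; P2→Q gives 6>1]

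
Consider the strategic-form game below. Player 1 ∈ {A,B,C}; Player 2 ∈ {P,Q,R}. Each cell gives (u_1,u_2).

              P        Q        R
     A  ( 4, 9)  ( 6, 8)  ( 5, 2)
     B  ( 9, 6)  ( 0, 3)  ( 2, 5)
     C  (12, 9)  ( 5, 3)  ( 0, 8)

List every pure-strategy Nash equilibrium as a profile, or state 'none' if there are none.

NE set: (C,P)

(A,P): not NE [P1→C gives 12>4]
(A,Q): not NE [P2→P gives 9>8]
(A,R): not NE [P2→P gives 9>2]
(B,P): not NE [P1→C gives 12>9]
(B,Q): not NE [P1→A gives 6>0; P2→P gives 6>3]
(B,R): not NE [P1→A gives 5>2; P2→P gives 6>5]
(C,P): NE
(C,Q): not NE [P1→A gives 6>5; P2→P gives 9>3]
(C,R): not NE [P1→A gives 5>0; P2→P gives 9>8]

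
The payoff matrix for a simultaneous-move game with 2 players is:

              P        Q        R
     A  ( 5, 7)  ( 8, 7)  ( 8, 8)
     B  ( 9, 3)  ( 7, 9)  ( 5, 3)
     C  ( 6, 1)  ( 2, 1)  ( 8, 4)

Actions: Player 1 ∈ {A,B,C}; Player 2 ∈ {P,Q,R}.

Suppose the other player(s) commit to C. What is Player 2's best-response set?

u_2(P vs C) = 1
u_2(Q vs C) = 1
u_2(R vs C) = 4
max payoff 4 at {R}

argmax u_2 = {R}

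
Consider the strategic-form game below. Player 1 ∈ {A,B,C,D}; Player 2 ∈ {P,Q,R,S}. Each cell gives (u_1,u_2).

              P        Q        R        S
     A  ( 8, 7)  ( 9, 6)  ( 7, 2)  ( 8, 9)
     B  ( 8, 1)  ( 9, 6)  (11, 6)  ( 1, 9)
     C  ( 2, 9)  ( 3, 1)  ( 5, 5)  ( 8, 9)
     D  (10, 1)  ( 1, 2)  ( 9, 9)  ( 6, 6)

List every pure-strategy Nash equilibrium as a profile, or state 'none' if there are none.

Nash profiles: (A,S), (C,S)

(A,P): not NE [P1→D gives 10>8; P2→S gives 9>7]
(A,Q): not NE [P2→S gives 9>6]
(A,R): not NE [P1→B gives 11>7; P2→S gives 9>2]
(A,S): NE
(B,P): not NE [P1→D gives 10>8; P2→S gives 9>1]
(B,Q): not NE [P2→S gives 9>6]
(B,R): not NE [P2→S gives 9>6]
(B,S): not NE [P1→C gives 8>1]
(C,P): not NE [P1→D gives 10>2]
(C,Q): not NE [P1→B gives 9>3; P2→S gives 9>1]
(C,R): not NE [P1→B gives 11>5; P2→S gives 9>5]
(C,S): NE
(D,P): not NE [P2→R gives 9>1]
(D,Q): not NE [P1→B gives 9>1; P2→R gives 9>2]
(D,R): not NE [P1→B gives 11>9]
(D,S): not NE [P1→C gives 8>6; P2→R gives 9>6]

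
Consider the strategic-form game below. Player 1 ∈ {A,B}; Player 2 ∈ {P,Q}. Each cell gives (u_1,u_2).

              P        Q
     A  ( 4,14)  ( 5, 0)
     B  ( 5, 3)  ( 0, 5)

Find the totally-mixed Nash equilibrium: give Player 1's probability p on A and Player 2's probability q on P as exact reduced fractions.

P1 mixes 1/8 on A; P2 mixes 5/6 on P

P1 indiff ⇒ q·4+(1-q)·5 = q·5+(1-q)·0 ⇒ q(-1) = (1-q)(-5) ⇒ q = 5/6
P2 indiff ⇒ p·14+(1-p)·3 = p·0+(1-p)·5 ⇒ p(14) = (1-p)(2) ⇒ p = 1/8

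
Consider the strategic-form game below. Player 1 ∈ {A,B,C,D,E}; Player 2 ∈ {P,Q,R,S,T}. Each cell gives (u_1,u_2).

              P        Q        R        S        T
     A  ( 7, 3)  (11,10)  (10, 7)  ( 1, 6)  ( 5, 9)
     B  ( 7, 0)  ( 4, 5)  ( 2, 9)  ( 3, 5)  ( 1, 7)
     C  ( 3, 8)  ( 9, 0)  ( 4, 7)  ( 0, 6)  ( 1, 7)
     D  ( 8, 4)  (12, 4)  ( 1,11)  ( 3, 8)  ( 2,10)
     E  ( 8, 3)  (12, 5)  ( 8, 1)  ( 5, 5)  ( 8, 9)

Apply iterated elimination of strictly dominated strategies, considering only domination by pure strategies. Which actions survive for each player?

P1 drop B (E beats it: P:8>7 Q:12>4 R:8>2 S:5>3 T:8>1)
P1 drop C (A beats it: P:7>3 Q:11>9 R:10>4 S:1>0 T:5>1)
P2 drop P (S beats it: A:6>3 D:8>4 E:5>3)
P2 drop S (T beats it: A:9>6 D:10>8 E:9>5)
P1→{A,D,E} P2→{Q,R,T}

Remaining: P1:{A,D,E} P2:{Q,R,T}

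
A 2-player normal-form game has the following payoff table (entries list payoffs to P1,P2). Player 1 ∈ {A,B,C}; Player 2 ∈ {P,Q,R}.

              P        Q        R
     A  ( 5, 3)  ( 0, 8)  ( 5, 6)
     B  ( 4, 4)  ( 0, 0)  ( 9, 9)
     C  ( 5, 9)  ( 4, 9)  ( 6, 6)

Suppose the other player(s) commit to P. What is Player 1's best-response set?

u_1(A vs P) = 5
u_1(B vs P) = 4
u_1(C vs P) = 5
max payoff 5 at {A,C}

P1 best: {A,C}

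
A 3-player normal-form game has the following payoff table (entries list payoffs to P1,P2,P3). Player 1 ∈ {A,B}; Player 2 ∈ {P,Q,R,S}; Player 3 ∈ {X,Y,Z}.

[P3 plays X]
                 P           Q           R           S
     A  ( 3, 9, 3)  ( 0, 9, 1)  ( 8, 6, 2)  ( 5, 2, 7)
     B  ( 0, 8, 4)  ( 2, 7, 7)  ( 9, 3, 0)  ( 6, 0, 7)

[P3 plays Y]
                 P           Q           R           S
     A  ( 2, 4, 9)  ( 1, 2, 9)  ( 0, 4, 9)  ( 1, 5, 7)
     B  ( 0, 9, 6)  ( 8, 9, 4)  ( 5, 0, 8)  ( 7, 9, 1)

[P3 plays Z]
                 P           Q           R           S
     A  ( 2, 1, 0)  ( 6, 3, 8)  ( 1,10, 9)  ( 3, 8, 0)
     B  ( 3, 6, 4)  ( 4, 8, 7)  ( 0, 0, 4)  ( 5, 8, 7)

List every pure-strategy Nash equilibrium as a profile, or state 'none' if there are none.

(A,P,X): not NE [P3→Y gives 9>3]
(A,P,Y): not NE [P2→S gives 5>4]
(A,P,Z): not NE [P1→B gives 3>2; P2→R gives 10>1; P3→Y gives 9>0]
(A,Q,X): not NE [P1→B gives 2>0; P3→Y gives 9>1]
(A,Q,Y): not NE [P1→B gives 8>1; P2→S gives 5>2]
(A,Q,Z): not NE [P2→R gives 10>3; P3→Y gives 9>8]
(A,R,X): not NE [P1→B gives 9>8; P2→Q gives 9>6; P3→Z gives 9>2]
(A,R,Y): not NE [P1→B gives 5>0; P2→S gives 5>4]
(A,R,Z): NE
(A,S,X): not NE [P1→B gives 6>5; P2→Q gives 9>2]
(A,S,Y): not NE [P1→B gives 7>1]
(A,S,Z): not NE [P1→B gives 5>3; P2→R gives 10>8; P3→Y gives 7>0]
(B,P,X): not NE [P1→A gives 3>0; P3→Y gives 6>4]
(B,P,Y): not NE [P1→A gives 2>0]
(B,P,Z): not NE [P2→S gives 8>6; P3→Y gives 6>4]
(B,Q,X): not NE [P2→P gives 8>7]
(B,Q,Y): not NE [P3→Z gives 7>4]
(B,Q,Z): not NE [P1→A gives 6>4]
(B,R,X): not NE [P2→P gives 8>3; P3→Y gives 8>0]
(B,R,Y): not NE [P2→S gives 9>0]
(B,R,Z): not NE [P1→A gives 1>0; P2→S gives 8>0; P3→Y gives 8>4]
(B,S,X): not NE [P2→P gives 8>0]
(B,S,Y): not NE [P3→Z gives 7>1]
(B,S,Z): NE

NE set: (A,R,Z), (B,S,Z)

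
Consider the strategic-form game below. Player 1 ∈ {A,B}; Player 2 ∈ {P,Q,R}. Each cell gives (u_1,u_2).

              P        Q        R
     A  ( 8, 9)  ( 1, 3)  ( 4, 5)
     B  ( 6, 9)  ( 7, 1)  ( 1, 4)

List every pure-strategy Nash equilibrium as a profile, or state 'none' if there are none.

NE set: (A,P)

(A,P): NE
(A,Q): not NE [P1→B gives 7>1; P2→P gives 9>3]
(A,R): not NE [P2→P gives 9>5]
(B,P): not NE [P1→A gives 8>6]
(B,Q): not NE [P2→P gives 9>1]
(B,R): not NE [P1→A gives 4>1; P2→P gives 9>4]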